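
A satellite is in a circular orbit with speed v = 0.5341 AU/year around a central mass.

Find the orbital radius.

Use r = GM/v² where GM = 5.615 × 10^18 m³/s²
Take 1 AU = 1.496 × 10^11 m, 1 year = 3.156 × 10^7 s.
v = 0.5341 AU/year = 2531.73 m/s
GM = 5.615 × 10^18 m³/s²
v² = 6.40965 × 10^6 m²/s²
r = GM/v² = (5.615 × 10^18) / (6.40965 × 10^6) = 8.76023 × 10^11 m ≈ 5.856 AU

Final answer: 5.856 AU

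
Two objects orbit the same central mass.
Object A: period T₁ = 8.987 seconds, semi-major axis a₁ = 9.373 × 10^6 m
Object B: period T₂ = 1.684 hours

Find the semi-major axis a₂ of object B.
T₁ = 8.987 seconds
T₂ = 1.684 hours = 6062.4 s
a₁ = 9.373 × 10^6 m
Kepler's third law: (T₂/T₁)² = (a₂/a₁)³  ⇒  a₂ = a₁ (T₂/T₁)^(2/3)
T₂/T₁ = 674.574
(T₂/T₁)^(2/3) = 76.9166
a₂ = 9.373 × 10^6 m × 76.9166 = 7.20939 × 10^8 m ≈ 7.209 × 10^8 m

Final answer: a₂ = 7.209 × 10^8 m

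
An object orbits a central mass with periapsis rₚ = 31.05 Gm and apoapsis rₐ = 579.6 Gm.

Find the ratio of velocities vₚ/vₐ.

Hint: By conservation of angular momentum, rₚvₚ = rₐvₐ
rₚ = 31.05 Gm = 3.105 × 10^10 m
rₐ = 579.6 Gm = 5.796 × 10^11 m
rₚvₚ = rₐvₐ  ⇒  vₚ/vₐ = rₐ/rₚ
vₚ/vₐ = (5.796 × 10^11) / (3.105 × 10^10) = 18.6667

Final answer: vₚ/vₐ = 18.67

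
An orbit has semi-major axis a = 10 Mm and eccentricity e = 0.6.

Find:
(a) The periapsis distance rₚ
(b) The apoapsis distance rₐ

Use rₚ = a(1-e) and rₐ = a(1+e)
a = 10 Mm = 1 × 10^7 m
e = 0.6:  1 − e = 0.4,  1 + e = 1.6
(a) rₚ = a(1 − e) = 1 × 10^7 m × 0.4 = 4 × 10^6 m ≈ 4 Mm
(b) rₐ = a(1 + e) = 1 × 10^7 m × 1.6 = 1.6 × 10^7 m ≈ 16 Mm

Final answer:
(a) rₚ = 4 Mm
(b) rₐ = 16 Mm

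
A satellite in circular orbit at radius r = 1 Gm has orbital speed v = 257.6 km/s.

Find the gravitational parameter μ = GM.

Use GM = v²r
r = 1 Gm = 1 × 10^9 m
v = 257.6 km/s = 257600 m/s
v² = 6.63578 × 10^10 m²/s²
GM = v²r = 6.63578 × 10^10 × 1 × 10^9 = 6.63578 × 10^19 m³/s²
GM ≈ 6.636 × 10^19 m³/s²

Final answer: GM = 6.636 × 10^19 m³/s²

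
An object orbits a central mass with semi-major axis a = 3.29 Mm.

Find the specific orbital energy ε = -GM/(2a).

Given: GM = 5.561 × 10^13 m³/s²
a = 3.29 Mm = 3.29 × 10^6 m
GM = 5.561 × 10^13 m³/s²
2a = 6.58 × 10^6 m
ε = −GM/(2a) = -8.45137 × 10^6 J/kg ≈ -8.451 MJ/kg

Final answer: -8.451 MJ/kg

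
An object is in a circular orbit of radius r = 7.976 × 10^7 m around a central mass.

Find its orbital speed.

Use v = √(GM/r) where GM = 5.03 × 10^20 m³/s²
r = 7.976 × 10^7 m
GM = 5.03 × 10^20 m³/s²
GM/r = (5.03 × 10^20) / (7.976 × 10^7) = 6.30642 × 10^12 m²/s²
v = √(GM/r) = 2.51126 × 10^6 m/s ≈ 2511 km/s

Final answer: 2511 km/s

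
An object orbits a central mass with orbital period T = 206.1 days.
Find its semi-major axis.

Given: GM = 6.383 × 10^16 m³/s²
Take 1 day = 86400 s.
T = 206.1 days = 1.7807 × 10^7 s
GM = 6.383 × 10^16 m³/s²
Kepler's third law: a³ = GM T² / (4π²)
T² = 3.17091 × 10^14 s²
a³ = (6.383 × 10^16) × (3.17091 × 10^14) / (4π²) = 5.12683 × 10^29 m³
a = (a³)^(1/3) = 8.00355 × 10^9 m ≈ 8.004 Gm

Final answer: 8.004 Gm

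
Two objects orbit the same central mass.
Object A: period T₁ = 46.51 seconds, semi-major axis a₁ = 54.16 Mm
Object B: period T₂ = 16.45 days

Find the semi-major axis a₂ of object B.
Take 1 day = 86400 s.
T₁ = 46.51 seconds
T₂ = 16.45 days = 1.42128 × 10^6 s
a₁ = 54.16 Mm = 5.416 × 10^7 m
Kepler's third law: (T₂/T₁)² = (a₂/a₁)³  ⇒  a₂ = a₁ (T₂/T₁)^(2/3)
T₂/T₁ = 30558.6
(T₂/T₁)^(2/3) = 977.437
a₂ = 5.416 × 10^7 m × 977.437 = 5.2938 × 10^10 m ≈ 52.94 Gm

Final answer: a₂ = 52.94 Gm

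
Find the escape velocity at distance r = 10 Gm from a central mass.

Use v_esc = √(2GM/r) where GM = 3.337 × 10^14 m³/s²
r = 10 Gm = 1 × 10^10 m
GM = 3.337 × 10^14 m³/s²
2GM/r = 2 × (3.337 × 10^14) / (1 × 10^10) = 66740 m²/s²
v_esc = √(2GM/r) = 258.341 m/s ≈ 258.3 m/s

Final answer: 258.3 m/s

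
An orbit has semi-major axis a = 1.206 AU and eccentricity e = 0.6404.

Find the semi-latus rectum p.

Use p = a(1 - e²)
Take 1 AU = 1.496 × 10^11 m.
a = 1.206 AU = 1.80418 × 10^11 m
e = 0.6404,  e² = 0.410112,  1 − e² = 0.589888
p = a(1 − e²) = 1.80418 × 10^11 m × 0.589888 = 1.06426 × 10^11 m ≈ 0.7114 AU

Final answer: p = 0.7114 AU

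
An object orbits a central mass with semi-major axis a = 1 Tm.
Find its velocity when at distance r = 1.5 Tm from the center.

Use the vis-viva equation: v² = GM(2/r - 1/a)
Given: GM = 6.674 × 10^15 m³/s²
a = 1 Tm = 1 × 10^12 m
r = 1.5 Tm = 1.5 × 10^12 m
GM = 6.674 × 10^15 m³/s²
2/r − 1/a = 1.33333 × 10^-12 − 1 × 10^-12 = 3.33333 × 10^-13 m⁻¹
v² = GM (2/r − 1/a) = 2224.67 m²/s²
v = 47.1664 m/s ≈ 47.17 m/s

Final answer: 47.17 m/s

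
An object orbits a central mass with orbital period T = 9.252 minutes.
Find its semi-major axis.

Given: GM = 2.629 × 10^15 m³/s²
T = 9.252 minutes = 555.12 s
GM = 2.629 × 10^15 m³/s²
Kepler's third law: a³ = GM T² / (4π²)
T² = 308158 s²
a³ = (2.629 × 10^15) × 308158 / (4π²) = 2.05213 × 10^19 m³
a = (a³)^(1/3) = 2.7378 × 10^6 m ≈ 2.738 × 10^6 m

Final answer: 2.738 × 10^6 m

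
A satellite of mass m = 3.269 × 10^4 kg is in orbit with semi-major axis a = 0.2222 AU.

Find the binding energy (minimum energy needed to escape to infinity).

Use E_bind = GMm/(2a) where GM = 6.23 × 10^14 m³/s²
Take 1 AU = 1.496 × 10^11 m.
a = 0.2222 AU = 3.32411 × 10^10 m
GM = 6.23 × 10^14 m³/s²
m = 3.269 × 10^4 kg
GMm = 6.23 × 10^14 × 32690 = 2.03659 × 10^19 m³·kg/s²
2a = 6.64822 × 10^10 m
E_bind = GMm/(2a) = 3.06335 × 10^8 J ≈ 306.3 MJ

Final answer: 306.3 MJ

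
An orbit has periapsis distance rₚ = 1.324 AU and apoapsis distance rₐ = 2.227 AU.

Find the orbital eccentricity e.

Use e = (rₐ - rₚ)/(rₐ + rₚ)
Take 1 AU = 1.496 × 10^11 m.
rₚ = 1.324 AU = 1.9807 × 10^11 m
rₐ = 2.227 AU = 3.33159 × 10^11 m
rₐ − rₚ = 1.35089 × 10^11 m
rₐ + rₚ = 5.3123 × 10^11 m
e = (rₐ − rₚ)/(rₐ + rₚ) = 0.254295

Final answer: e = 0.2543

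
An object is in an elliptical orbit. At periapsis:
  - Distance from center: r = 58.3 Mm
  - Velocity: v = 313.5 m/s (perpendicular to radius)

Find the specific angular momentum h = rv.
r = 58.3 Mm = 5.83 × 10^7 m
v = 313.5 m/s
h = rv = 5.83 × 10^7 × 313.5 = 1.8277 × 10^10 m²/s ≈ 1.828 × 10^10 m²/s

Final answer: h = 1.828 × 10^10 m²/s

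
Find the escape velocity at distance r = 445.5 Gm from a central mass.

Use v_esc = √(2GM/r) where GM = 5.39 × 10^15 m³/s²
r = 445.5 Gm = 4.455 × 10^11 m
GM = 5.39 × 10^15 m³/s²
2GM/r = 2 × (5.39 × 10^15) / (4.455 × 10^11) = 24197.5 m²/s²
v_esc = √(2GM/r) = 155.556 m/s ≈ 155.6 m/s

Final answer: 155.6 m/s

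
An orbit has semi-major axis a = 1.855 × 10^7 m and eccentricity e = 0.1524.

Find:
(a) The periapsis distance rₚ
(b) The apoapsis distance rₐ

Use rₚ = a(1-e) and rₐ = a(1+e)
a = 1.855 × 10^7 m
e = 0.1524:  1 − e = 0.8476,  1 + e = 1.1524
(a) rₚ = a(1 − e) = 1.855 × 10^7 m × 0.8476 = 1.5723 × 10^7 m ≈ 1.572 × 10^7 m
(b) rₐ = a(1 + e) = 1.855 × 10^7 m × 1.1524 = 2.1377 × 10^7 m ≈ 2.138 × 10^7 m

Final answer:
(a) rₚ = 1.572 × 10^7 m
(b) rₐ = 2.138 × 10^7 m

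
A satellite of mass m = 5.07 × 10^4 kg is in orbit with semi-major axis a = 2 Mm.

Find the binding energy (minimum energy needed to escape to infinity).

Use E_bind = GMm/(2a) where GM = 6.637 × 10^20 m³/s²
a = 2 Mm = 2 × 10^6 m
GM = 6.637 × 10^20 m³/s²
m = 5.07 × 10^4 kg
GMm = 6.637 × 10^20 × 50700 = 3.36496 × 10^25 m³·kg/s²
2a = 4 × 10^6 m
E_bind = GMm/(2a) = 8.4124 × 10^18 J ≈ 8.412 EJ

Final answer: 8.412 EJ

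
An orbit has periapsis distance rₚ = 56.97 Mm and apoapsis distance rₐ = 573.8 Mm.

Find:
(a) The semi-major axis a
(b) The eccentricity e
rₚ = 56.97 Mm = 5.697 × 10^7 m
rₐ = 573.8 Mm = 5.738 × 10^8 m
(a) a = (rₚ + rₐ)/2 = 3.15385 × 10^8 m ≈ 315.4 Mm
(b) e = (rₐ − rₚ)/(rₐ + rₚ) = (5.1683 × 10^8) / (6.3077 × 10^8) = 0.819364

Final answer:
(a) a = 315.4 Mm
(b) e = 0.8194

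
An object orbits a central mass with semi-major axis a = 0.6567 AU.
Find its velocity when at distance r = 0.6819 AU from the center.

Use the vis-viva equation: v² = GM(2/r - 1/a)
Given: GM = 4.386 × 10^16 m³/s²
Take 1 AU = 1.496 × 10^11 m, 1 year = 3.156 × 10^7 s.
a = 0.6567 AU = 9.82423 × 10^10 m
r = 0.6819 AU = 1.02012 × 10^11 m
GM = 4.386 × 10^16 m³/s²
2/r − 1/a = 1.96055 × 10^-11 − 1.01789 × 10^-11 = 9.42658 × 10^-12 m⁻¹
v² = GM (2/r − 1/a) = 413450 m²/s²
v = 643.001 m/s ≈ 0.1356 AU/year

Final answer: 0.1356 AU/year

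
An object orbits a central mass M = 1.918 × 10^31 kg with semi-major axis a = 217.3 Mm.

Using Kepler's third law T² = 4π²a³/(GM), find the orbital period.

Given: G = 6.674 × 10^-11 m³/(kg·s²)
M = 1.918 × 10^31 kg
GM = G × M = 6.674 × 10^-11 × 1.918 × 10^31 = 1.28007 × 10^21 m³/s²
a = 217.3 Mm = 2.173 × 10^8 m
a³ = 1.02608 × 10^25 m³
T = 2π √(a³/GM) = 2π √((1.02608 × 10^25) / (1.28007 × 10^21)) = 2π × 89.5307 s
T = 562.538 s ≈ 9.376 minutes

Final answer: 9.376 minutes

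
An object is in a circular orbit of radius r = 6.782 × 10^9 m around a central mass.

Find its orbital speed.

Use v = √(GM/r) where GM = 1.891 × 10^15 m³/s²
r = 6.782 × 10^9 m
GM = 1.891 × 10^15 m³/s²
GM/r = (1.891 × 10^15) / (6.782 × 10^9) = 278826 m²/s²
v = √(GM/r) = 528.04 m/s ≈ 528 m/s

Final answer: 528 m/s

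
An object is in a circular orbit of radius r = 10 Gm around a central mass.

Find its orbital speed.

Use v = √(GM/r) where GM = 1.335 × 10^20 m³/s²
r = 10 Gm = 1 × 10^10 m
GM = 1.335 × 10^20 m³/s²
GM/r = (1.335 × 10^20) / (1 × 10^10) = 1.335 × 10^10 m²/s²
v = √(GM/r) = 115542 m/s ≈ 115.5 km/s

Final answer: 115.5 km/s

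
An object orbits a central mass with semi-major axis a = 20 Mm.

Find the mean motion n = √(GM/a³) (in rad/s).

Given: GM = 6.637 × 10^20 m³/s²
a = 20 Mm = 2 × 10^7 m
GM = 6.637 × 10^20 m³/s²
a³ = 8 × 10^21 m³
GM/a³ = (6.637 × 10^20) / (8 × 10^21) = 0.0829625 s⁻²
n = √(GM/a³) = 0.288032 rad/s ≈ 0.288 rad/s

Final answer: n = 0.288 rad/s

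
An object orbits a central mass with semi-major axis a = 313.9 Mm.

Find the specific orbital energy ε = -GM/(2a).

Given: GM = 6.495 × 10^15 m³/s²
a = 313.9 Mm = 3.139 × 10^8 m
GM = 6.495 × 10^15 m³/s²
2a = 6.278 × 10^8 m
ε = −GM/(2a) = -1.03457 × 10^7 J/kg ≈ -10.35 MJ/kg

Final answer: -10.35 MJ/kg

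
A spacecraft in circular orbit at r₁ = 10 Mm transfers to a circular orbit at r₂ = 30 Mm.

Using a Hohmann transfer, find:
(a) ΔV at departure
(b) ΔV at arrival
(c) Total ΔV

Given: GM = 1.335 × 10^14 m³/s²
r₁ = 10 Mm = 1 × 10^7 m
r₂ = 30 Mm = 3 × 10^7 m
GM = 1.335 × 10^14 m³/s²
Transfer ellipse: a_t = (r₁ + r₂)/2 = 2 × 10^7 m
Circular speed at r₁: v₁ = √(GM/r₁) = 3653.77 m/s
Transfer speed at r₁ (periapsis): v₁ₜ = √(GM(2/r₁ − 1/a_t)) = 4474.93 m/s
(a) ΔV₁ = v₁ₜ − v₁ = 821.165 m/s ≈ 821.2 m/s
Circular speed at r₂: v₂ = √(GM/r₂) = 2109.5 m/s
Transfer speed at r₂ (apoapsis): v₂ₜ = √(GM(2/r₂ − 1/a_t)) = 1491.64 m/s
(b) ΔV₂ = v₂ − v₂ₜ = 617.859 m/s ≈ 617.9 m/s
(c) ΔV_total = ΔV₁ + ΔV₂ = 1439.02 m/s ≈ 1.439 km/s

Final answer:
(a) ΔV₁ = 821.2 m/s
(b) ΔV₂ = 617.9 m/s
(c) ΔV_total = 1.439 km/s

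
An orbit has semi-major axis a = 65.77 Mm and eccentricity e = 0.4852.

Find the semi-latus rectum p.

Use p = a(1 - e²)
a = 65.77 Mm = 6.577 × 10^7 m
e = 0.4852,  e² = 0.235419,  1 − e² = 0.764581
p = a(1 − e²) = 6.577 × 10^7 m × 0.764581 = 5.02865 × 10^7 m ≈ 50.29 Mm

Final answer: p = 50.29 Mm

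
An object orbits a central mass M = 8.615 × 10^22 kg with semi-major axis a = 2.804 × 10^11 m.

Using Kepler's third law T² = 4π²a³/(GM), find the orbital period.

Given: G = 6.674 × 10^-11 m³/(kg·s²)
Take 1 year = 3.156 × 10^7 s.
M = 8.615 × 10^22 kg
GM = G × M = 6.674 × 10^-11 × 8.615 × 10^22 = 5.74965 × 10^12 m³/s²
a = 2.804 × 10^11 m
a³ = 2.20462 × 10^34 m³
T = 2π √(a³/GM) = 2π √((2.20462 × 10^34) / (5.74965 × 10^12)) = 2π × 6.19222 × 10^10 s
T = 3.89069 × 10^11 s ≈ 1.233 × 10^4 years

Final answer: 1.233 × 10^4 years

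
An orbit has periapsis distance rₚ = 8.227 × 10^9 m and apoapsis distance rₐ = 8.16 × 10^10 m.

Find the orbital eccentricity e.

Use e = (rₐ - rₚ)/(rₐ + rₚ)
rₚ = 8.227 × 10^9 m
rₐ = 8.16 × 10^10 m
rₐ − rₚ = 7.3373 × 10^10 m
rₐ + rₚ = 8.9827 × 10^10 m
e = (rₐ − rₚ)/(rₐ + rₚ) = 0.816826

Final answer: e = 0.8168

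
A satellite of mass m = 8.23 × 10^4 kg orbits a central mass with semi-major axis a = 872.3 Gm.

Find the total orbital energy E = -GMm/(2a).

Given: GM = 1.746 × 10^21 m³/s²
a = 872.3 Gm = 8.723 × 10^11 m
GM = 1.746 × 10^21 m³/s²
2a = 1.7446 × 10^12 m
GMm = 1.746 × 10^21 × 82300 = 1.43696 × 10^26 m³·kg/s²
E = −GMm/(2a) = -8.2366 × 10^13 J ≈ -82.37 TJ

Final answer: -82.37 TJ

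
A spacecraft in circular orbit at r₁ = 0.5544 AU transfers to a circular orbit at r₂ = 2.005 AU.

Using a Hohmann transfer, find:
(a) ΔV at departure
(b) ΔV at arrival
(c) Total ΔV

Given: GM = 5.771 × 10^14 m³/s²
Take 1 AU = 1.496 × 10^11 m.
r₁ = 0.5544 AU = 8.29382 × 10^10 m
r₂ = 2.005 AU = 2.99948 × 10^11 m
GM = 5.771 × 10^14 m³/s²
Transfer ellipse: a_t = (r₁ + r₂)/2 = 1.91443 × 10^11 m
Circular speed at r₁: v₁ = √(GM/r₁) = 83.4158 m/s
Transfer speed at r₁ (periapsis): v₁ₜ = √(GM(2/r₁ − 1/a_t)) = 104.412 m/s
(a) ΔV₁ = v₁ₜ − v₁ = 20.9964 m/s ≈ 21 m/s
Circular speed at r₂: v₂ = √(GM/r₂) = 43.8634 m/s
Transfer speed at r₂ (apoapsis): v₂ₜ = √(GM(2/r₂ − 1/a_t)) = 28.8709 m/s
(b) ΔV₂ = v₂ − v₂ₜ = 14.9925 m/s ≈ 14.99 m/s
(c) ΔV_total = ΔV₁ + ΔV₂ = 35.989 m/s ≈ 35.99 m/s

Final answer:
(a) ΔV₁ = 21 m/s
(b) ΔV₂ = 14.99 m/s
(c) ΔV_total = 35.99 m/s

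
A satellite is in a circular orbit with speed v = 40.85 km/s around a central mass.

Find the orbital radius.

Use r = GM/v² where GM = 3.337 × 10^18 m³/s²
v = 40.85 km/s = 40850 m/s
GM = 3.337 × 10^18 m³/s²
v² = 1.66872 × 10^9 m²/s²
r = GM/v² = (3.337 × 10^18) / (1.66872 × 10^9) = 1.99973 × 10^9 m ≈ 2 Gm

Final answer: 2 Gm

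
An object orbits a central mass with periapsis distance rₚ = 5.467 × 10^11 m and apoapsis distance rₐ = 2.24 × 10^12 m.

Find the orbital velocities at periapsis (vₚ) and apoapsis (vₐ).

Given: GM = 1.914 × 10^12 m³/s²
rₚ = 5.467 × 10^11 m
rₐ = 2.24 × 10^12 m
GM = 1.914 × 10^12 m³/s²
a = (rₚ + rₐ)/2 = 1.39335 × 10^12 m
Vis-viva: v² = GM (2/r − 1/a)
vₚ² = 1.914 × 10^12 × (3.65831 × 10^-12 − 7.17695 × 10^-13) = 5.62834 m²/s²
vₚ = 2.37241 m/s ≈ 2.372 m/s
vₐ² = 1.914 × 10^12 × (8.92857 × 10^-13 − 7.17695 × 10^-13) = 0.335261 m²/s²
vₐ = 0.579017 m/s ≈ 0.579 m/s

Final answer: vₚ = 2.372 m/s, vₐ = 0.579 m/s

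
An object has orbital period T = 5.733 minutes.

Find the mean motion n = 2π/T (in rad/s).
T = 5.733 minutes = 343.98 s
n = 2π / 343.98 s = 0.0182661 rad/s ≈ 0.01827 rad/s

Final answer: n = 0.01827 rad/s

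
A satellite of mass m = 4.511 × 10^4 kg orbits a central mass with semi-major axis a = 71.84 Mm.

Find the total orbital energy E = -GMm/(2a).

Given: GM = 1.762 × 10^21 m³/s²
a = 71.84 Mm = 7.184 × 10^7 m
GM = 1.762 × 10^21 m³/s²
2a = 1.4368 × 10^8 m
GMm = 1.762 × 10^21 × 45110 = 7.94838 × 10^25 m³·kg/s²
E = −GMm/(2a) = -5.532 × 10^17 J ≈ -553.2 PJ

Final answer: -553.2 PJ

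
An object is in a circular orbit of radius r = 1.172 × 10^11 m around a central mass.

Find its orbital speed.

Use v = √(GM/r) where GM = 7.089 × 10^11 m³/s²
r = 1.172 × 10^11 m
GM = 7.089 × 10^11 m³/s²
GM/r = (7.089 × 10^11) / (1.172 × 10^11) = 6.04863 m²/s²
v = √(GM/r) = 2.4594 m/s ≈ 2.459 m/s

Final answer: 2.459 m/s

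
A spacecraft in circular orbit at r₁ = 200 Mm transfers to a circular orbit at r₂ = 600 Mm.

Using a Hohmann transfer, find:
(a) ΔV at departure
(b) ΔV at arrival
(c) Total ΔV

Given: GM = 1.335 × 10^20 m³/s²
r₁ = 200 Mm = 2 × 10^8 m
r₂ = 600 Mm = 6 × 10^8 m
GM = 1.335 × 10^20 m³/s²
Transfer ellipse: a_t = (r₁ + r₂)/2 = 4 × 10^8 m
Circular speed at r₁: v₁ = √(GM/r₁) = 817007 m/s
Transfer speed at r₁ (periapsis): v₁ₜ = √(GM(2/r₁ − 1/a_t)) = 1.00062 × 10^6 m/s
(a) ΔV₁ = v₁ₜ − v₁ = 183618 m/s ≈ 183.6 km/s
Circular speed at r₂: v₂ = √(GM/r₂) = 471699 m/s
Transfer speed at r₂ (apoapsis): v₂ₜ = √(GM(2/r₂ − 1/a_t)) = 333542 m/s
(b) ΔV₂ = v₂ − v₂ₜ = 138157 m/s ≈ 138.2 km/s
(c) ΔV_total = ΔV₁ + ΔV₂ = 321776 m/s ≈ 321.8 km/s

Final answer:
(a) ΔV₁ = 183.6 km/s
(b) ΔV₂ = 138.2 km/s
(c) ΔV_total = 321.8 km/s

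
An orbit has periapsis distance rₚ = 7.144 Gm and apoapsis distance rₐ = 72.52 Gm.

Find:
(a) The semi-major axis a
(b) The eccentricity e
rₚ = 7.144 Gm = 7.144 × 10^9 m
rₐ = 72.52 Gm = 7.252 × 10^10 m
(a) a = (rₚ + rₐ)/2 = 3.9832 × 10^10 m ≈ 39.83 Gm
(b) e = (rₐ − rₚ)/(rₐ + rₚ) = (6.5376 × 10^10) / (7.9664 × 10^10) = 0.820647

Final answer:
(a) a = 39.83 Gm
(b) e = 0.8206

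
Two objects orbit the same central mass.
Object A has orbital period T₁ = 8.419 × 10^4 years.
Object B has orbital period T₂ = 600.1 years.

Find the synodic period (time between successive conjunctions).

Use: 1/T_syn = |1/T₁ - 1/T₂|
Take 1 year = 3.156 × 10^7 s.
T₁ = 8.419 × 10^4 years = 2.65704 × 10^12 s
T₂ = 600.1 years = 1.89392 × 10^10 s
1/T₁ = 3.76359 × 10^-13 s⁻¹
1/T₂ = 5.28007 × 10^-11 s⁻¹
|1/T₁ − 1/T₂| = 5.24243 × 10^-11 s⁻¹
T_syn = 1 / |1/T₁ − 1/T₂| = 1.90751 × 10^10 s ≈ 604.4 years

Final answer: T_syn = 604.4 years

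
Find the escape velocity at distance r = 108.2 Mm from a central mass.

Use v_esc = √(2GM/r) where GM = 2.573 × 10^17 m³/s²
r = 108.2 Mm = 1.082 × 10^8 m
GM = 2.573 × 10^17 m³/s²
2GM/r = 2 × (2.573 × 10^17) / (1.082 × 10^8) = 4.75601 × 10^9 m²/s²
v_esc = √(2GM/r) = 68963.8 m/s ≈ 68.96 km/s

Final answer: 68.96 km/s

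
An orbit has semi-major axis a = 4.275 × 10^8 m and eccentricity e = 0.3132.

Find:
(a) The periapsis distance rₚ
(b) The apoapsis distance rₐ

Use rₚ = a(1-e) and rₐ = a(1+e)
a = 4.275 × 10^8 m
e = 0.3132:  1 − e = 0.6868,  1 + e = 1.3132
(a) rₚ = a(1 − e) = 4.275 × 10^8 m × 0.6868 = 2.93607 × 10^8 m ≈ 2.936 × 10^8 m
(b) rₐ = a(1 + e) = 4.275 × 10^8 m × 1.3132 = 5.61393 × 10^8 m ≈ 5.614 × 10^8 m

Final answer:
(a) rₚ = 2.936 × 10^8 m
(b) rₐ = 5.614 × 10^8 m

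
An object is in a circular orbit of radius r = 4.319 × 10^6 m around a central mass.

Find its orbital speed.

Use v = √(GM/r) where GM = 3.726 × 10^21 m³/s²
r = 4.319 × 10^6 m
GM = 3.726 × 10^21 m³/s²
GM/r = (3.726 × 10^21) / (4.319 × 10^6) = 8.627 × 10^14 m²/s²
v = √(GM/r) = 2.93718 × 10^7 m/s ≈ 2.937 × 10^4 km/s

Final answer: 2.937 × 10^4 km/s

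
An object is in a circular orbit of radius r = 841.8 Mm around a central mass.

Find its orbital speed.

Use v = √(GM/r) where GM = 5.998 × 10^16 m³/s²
r = 841.8 Mm = 8.418 × 10^8 m
GM = 5.998 × 10^16 m³/s²
GM/r = (5.998 × 10^16) / (8.418 × 10^8) = 7.12521 × 10^7 m²/s²
v = √(GM/r) = 8441.09 m/s ≈ 8.441 km/s

Final answer: 8.441 km/s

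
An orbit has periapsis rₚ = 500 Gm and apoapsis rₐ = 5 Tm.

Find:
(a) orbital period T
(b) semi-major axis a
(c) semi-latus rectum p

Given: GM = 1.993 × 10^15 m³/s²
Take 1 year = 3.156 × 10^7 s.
rₚ = 500 Gm = 5 × 10^11 m
rₐ = 5 Tm = 5 × 10^12 m
GM = 1.993 × 10^15 m³/s²
a = (rₚ + rₐ)/2 = 2.75 × 10^12 m
e = (rₐ − rₚ)/(rₐ + rₚ) = (4.5 × 10^12) / (5.5 × 10^12) = 0.818182
(a) a³ = 2.07969 × 10^37 m³;  T = 2π √(a³/GM) = 2π × 1.02152 × 10^11 s = 6.41838 × 10^11 s ≈ 2.034 × 10^4 years
(b) a = 2.75 × 10^12 m ≈ 2.75 Tm
(c) 1 − e² = 0.330579;  p = a(1 − e²) = 2.75 × 10^12 × 0.330579 = 9.09091 × 10^11 m ≈ 909.1 Gm

Final answer:
(a) orbital period T = 2.034 × 10^4 years
(b) semi-major axis a = 2.75 Tm
(c) semi-latus rectum p = 909.1 Gm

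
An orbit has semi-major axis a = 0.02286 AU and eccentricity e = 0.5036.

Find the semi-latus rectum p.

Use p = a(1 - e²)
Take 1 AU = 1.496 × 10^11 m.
a = 0.02286 AU = 3.41986 × 10^9 m
e = 0.5036,  e² = 0.253613,  1 − e² = 0.746387
p = a(1 − e²) = 3.41986 × 10^9 m × 0.746387 = 2.55254 × 10^9 m ≈ 0.01706 AU

Final answer: p = 0.01706 AU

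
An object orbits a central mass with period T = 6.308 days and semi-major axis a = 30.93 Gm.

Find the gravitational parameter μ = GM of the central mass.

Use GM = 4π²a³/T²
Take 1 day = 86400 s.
T = 6.308 days = 545011 s
a = 30.93 Gm = 3.093 × 10^10 m
a³ = 2.95896 × 10^31 m³
T² = 2.97037 × 10^11 s²
GM = 4π² × (2.95896 × 10^31) / (2.97037 × 10^11) = 3.93268 × 10^21 m³/s²
GM ≈ 3.933 × 10^21 m³/s²

Final answer: GM = 3.933 × 10^21 m³/s²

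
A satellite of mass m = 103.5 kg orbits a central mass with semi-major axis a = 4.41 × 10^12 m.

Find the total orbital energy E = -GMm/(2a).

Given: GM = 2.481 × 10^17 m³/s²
a = 4.41 × 10^12 m
GM = 2.481 × 10^17 m³/s²
2a = 8.82 × 10^12 m
GMm = 2.481 × 10^17 × 103.5 = 2.56784 × 10^19 m³·kg/s²
E = −GMm/(2a) = -2.91138 × 10^6 J ≈ -2.911 MJ

Final answer: -2.911 MJ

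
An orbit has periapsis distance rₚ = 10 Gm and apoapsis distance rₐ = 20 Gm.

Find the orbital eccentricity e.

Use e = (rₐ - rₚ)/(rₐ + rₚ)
rₚ = 10 Gm = 1 × 10^10 m
rₐ = 20 Gm = 2 × 10^10 m
rₐ − rₚ = 1 × 10^10 m
rₐ + rₚ = 3 × 10^10 m
e = (rₐ − rₚ)/(rₐ + rₚ) = 0.333333

Final answer: e = 0.3333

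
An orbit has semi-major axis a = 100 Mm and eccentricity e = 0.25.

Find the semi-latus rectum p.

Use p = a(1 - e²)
a = 100 Mm = 1 × 10^8 m
e = 0.25,  e² = 0.0625,  1 − e² = 0.9375
p = a(1 − e²) = 1 × 10^8 m × 0.9375 = 9.375 × 10^7 m ≈ 93.75 Mm

Final answer: p = 93.75 Mm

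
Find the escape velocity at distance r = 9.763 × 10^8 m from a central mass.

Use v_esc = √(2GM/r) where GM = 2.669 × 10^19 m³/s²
r = 9.763 × 10^8 m
GM = 2.669 × 10^19 m³/s²
2GM/r = 2 × (2.669 × 10^19) / (9.763 × 10^8) = 5.46758 × 10^10 m²/s²
v_esc = √(2GM/r) = 233829 m/s ≈ 233.8 km/s

Final answer: 233.8 km/s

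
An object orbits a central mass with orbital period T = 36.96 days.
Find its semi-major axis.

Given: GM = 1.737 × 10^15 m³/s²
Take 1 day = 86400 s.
T = 36.96 days = 3.19334 × 10^6 s
GM = 1.737 × 10^15 m³/s²
Kepler's third law: a³ = GM T² / (4π²)
T² = 1.01974 × 10^13 s²
a³ = (1.737 × 10^15) × (1.01974 × 10^13) / (4π²) = 4.48675 × 10^26 m³
a = (a³)^(1/3) = 7.65556 × 10^8 m ≈ 765.6 Mm

Final answer: 765.6 Mm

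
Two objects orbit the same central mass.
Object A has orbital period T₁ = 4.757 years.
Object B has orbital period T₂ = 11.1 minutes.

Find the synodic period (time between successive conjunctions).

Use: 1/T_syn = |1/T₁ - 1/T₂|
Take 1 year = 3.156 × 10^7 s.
T₁ = 4.757 years = 1.50131 × 10^8 s
T₂ = 11.1 minutes = 666 s
1/T₁ = 6.66085 × 10^-9 s⁻¹
1/T₂ = 0.0015015 s⁻¹
|1/T₁ − 1/T₂| = 0.00150149 s⁻¹
T_syn = 1 / |1/T₁ − 1/T₂| = 666.003 s ≈ 11.1 minutes

Final answer: T_syn = 11.1 minutes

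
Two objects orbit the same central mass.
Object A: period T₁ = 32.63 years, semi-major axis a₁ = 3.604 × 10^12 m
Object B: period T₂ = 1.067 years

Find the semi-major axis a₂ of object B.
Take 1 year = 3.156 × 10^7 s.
T₁ = 32.63 years = 1.0298 × 10^9 s
T₂ = 1.067 years = 3.36745 × 10^7 s
a₁ = 3.604 × 10^12 m
Kepler's third law: (T₂/T₁)² = (a₂/a₁)³  ⇒  a₂ = a₁ (T₂/T₁)^(2/3)
T₂/T₁ = 0.0327
(T₂/T₁)^(2/3) = 0.102258
a₂ = 3.604 × 10^12 m × 0.102258 = 3.68539 × 10^11 m ≈ 3.685 × 10^11 m

Final answer: a₂ = 3.685 × 10^11 m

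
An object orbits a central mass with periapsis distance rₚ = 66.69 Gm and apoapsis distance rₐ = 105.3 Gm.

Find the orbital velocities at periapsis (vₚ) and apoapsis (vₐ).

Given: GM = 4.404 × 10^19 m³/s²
rₚ = 66.69 Gm = 6.669 × 10^10 m
rₐ = 105.3 Gm = 1.053 × 10^11 m
GM = 4.404 × 10^19 m³/s²
a = (rₚ + rₐ)/2 = 8.5995 × 10^10 m
Vis-viva: v² = GM (2/r − 1/a)
vₚ² = 4.404 × 10^19 × (2.99895 × 10^-11 − 1.16286 × 10^-11) = 8.08615 × 10^8 m²/s²
vₚ = 28436.2 m/s ≈ 28.44 km/s
vₐ² = 4.404 × 10^19 × (1.89934 × 10^-11 − 1.16286 × 10^-11) = 3.24344 × 10^8 m²/s²
vₐ = 18009.6 m/s ≈ 18.01 km/s

Final answer: vₚ = 28.44 km/s, vₐ = 18.01 km/s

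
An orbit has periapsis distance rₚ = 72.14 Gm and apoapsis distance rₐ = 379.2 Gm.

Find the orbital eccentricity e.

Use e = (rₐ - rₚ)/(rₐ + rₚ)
rₚ = 72.14 Gm = 7.214 × 10^10 m
rₐ = 379.2 Gm = 3.792 × 10^11 m
rₐ − rₚ = 3.0706 × 10^11 m
rₐ + rₚ = 4.5134 × 10^11 m
e = (rₐ − rₚ)/(rₐ + rₚ) = 0.68033

Final answer: e = 0.6803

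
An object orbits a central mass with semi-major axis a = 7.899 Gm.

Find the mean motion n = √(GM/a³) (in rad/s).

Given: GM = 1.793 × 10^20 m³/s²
a = 7.899 Gm = 7.899 × 10^9 m
GM = 1.793 × 10^20 m³/s²
a³ = 4.92852 × 10^29 m³
GM/a³ = (1.793 × 10^20) / (4.92852 × 10^29) = 3.63801 × 10^-10 s⁻²
n = √(GM/a³) = 1.90736 × 10^-5 rad/s ≈ 1.907 × 10^-5 rad/s

Final answer: n = 1.907 × 10^-5 rad/s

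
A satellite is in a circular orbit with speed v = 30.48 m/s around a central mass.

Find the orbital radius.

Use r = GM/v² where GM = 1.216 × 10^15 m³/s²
v = 30.48 m/s
GM = 1.216 × 10^15 m³/s²
v² = 929.03 m²/s²
r = GM/v² = (1.216 × 10^15) / 929.03 = 1.30889 × 10^12 m ≈ 1.309 Tm

Final answer: 1.309 Tm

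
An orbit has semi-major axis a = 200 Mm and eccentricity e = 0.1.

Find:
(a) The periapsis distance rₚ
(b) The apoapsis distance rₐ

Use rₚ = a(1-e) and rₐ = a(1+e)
a = 200 Mm = 2 × 10^8 m
e = 0.1:  1 − e = 0.9,  1 + e = 1.1
(a) rₚ = a(1 − e) = 2 × 10^8 m × 0.9 = 1.8 × 10^8 m ≈ 180 Mm
(b) rₐ = a(1 + e) = 2 × 10^8 m × 1.1 = 2.2 × 10^8 m ≈ 220 Mm

Final answer:
(a) rₚ = 180 Mm
(b) rₐ = 220 Mm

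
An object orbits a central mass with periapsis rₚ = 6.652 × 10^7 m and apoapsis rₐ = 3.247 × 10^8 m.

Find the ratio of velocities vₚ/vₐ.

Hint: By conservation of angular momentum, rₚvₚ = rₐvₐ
rₚ = 6.652 × 10^7 m
rₐ = 3.247 × 10^8 m
rₚvₚ = rₐvₐ  ⇒  vₚ/vₐ = rₐ/rₚ
vₚ/vₐ = (3.247 × 10^8) / (6.652 × 10^7) = 4.88124

Final answer: vₚ/vₐ = 4.881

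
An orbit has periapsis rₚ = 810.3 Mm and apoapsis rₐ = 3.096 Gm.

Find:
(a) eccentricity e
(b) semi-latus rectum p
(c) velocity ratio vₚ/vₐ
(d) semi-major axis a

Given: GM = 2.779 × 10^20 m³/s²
rₚ = 810.3 Mm = 8.103 × 10^8 m
rₐ = 3.096 Gm = 3.096 × 10^9 m
GM = 2.779 × 10^20 m³/s²
a = (rₚ + rₐ)/2 = 1.95315 × 10^9 m
e = (rₐ − rₚ)/(rₐ + rₚ) = (2.2857 × 10^9) / (3.9063 × 10^9) = 0.585132
(a) e = 0.585132 ≈ 0.5851
(b) 1 − e² = 0.657621;  p = a(1 − e²) = 1.95315 × 10^9 × 0.657621 = 1.28443 × 10^9 m ≈ 1.284 Gm
(c) vₚ/vₐ = rₐ/rₚ (angular momentum) = (3.096 × 10^9) / (8.103 × 10^8) = 3.82081 ≈ 3.821
(d) a = 1.95315 × 10^9 m ≈ 1.953 Gm

Final answer:
(a) eccentricity e = 0.5851
(b) semi-latus rectum p = 1.284 Gm
(c) velocity ratio vₚ/vₐ = 3.821
(d) semi-major axis a = 1.953 Gm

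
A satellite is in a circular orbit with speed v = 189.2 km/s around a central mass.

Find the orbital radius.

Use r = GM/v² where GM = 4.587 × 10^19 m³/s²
v = 189.2 km/s = 189200 m/s
GM = 4.587 × 10^19 m³/s²
v² = 3.57966 × 10^10 m²/s²
r = GM/v² = (4.587 × 10^19) / (3.57966 × 10^10) = 1.28141 × 10^9 m ≈ 1.281 Gm

Final answer: 1.281 Gm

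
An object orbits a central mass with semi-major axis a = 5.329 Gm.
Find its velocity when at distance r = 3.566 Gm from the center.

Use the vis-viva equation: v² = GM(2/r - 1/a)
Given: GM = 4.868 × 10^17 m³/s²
a = 5.329 Gm = 5.329 × 10^9 m
r = 3.566 Gm = 3.566 × 10^9 m
GM = 4.868 × 10^17 m³/s²
2/r − 1/a = 5.60852 × 10^-10 − 1.87652 × 10^-10 = 3.732 × 10^-10 m⁻¹
v² = GM (2/r − 1/a) = 1.81674 × 10^8 m²/s²
v = 13478.6 m/s ≈ 13.48 km/s

Final answer: 13.48 km/s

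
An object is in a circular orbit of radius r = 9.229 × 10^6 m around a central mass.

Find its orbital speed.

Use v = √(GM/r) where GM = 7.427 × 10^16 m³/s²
r = 9.229 × 10^6 m
GM = 7.427 × 10^16 m³/s²
GM/r = (7.427 × 10^16) / (9.229 × 10^6) = 8.04746 × 10^9 m²/s²
v = √(GM/r) = 89707.6 m/s ≈ 89.71 km/s

Final answer: 89.71 km/s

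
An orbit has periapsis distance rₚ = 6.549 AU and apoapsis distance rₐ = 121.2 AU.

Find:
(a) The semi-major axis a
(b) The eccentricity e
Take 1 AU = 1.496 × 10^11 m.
rₚ = 6.549 AU = 9.7973 × 10^11 m
rₐ = 121.2 AU = 1.81315 × 10^13 m
(a) a = (rₚ + rₐ)/2 = 9.55563 × 10^12 m ≈ 63.87 AU
(b) e = (rₐ − rₚ)/(rₐ + rₚ) = (1.71518 × 10^13) / (1.91113 × 10^13) = 0.897471

Final answer:
(a) a = 63.87 AU
(b) e = 0.8975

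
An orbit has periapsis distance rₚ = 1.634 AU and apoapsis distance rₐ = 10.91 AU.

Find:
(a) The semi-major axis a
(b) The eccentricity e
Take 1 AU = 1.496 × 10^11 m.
rₚ = 1.634 AU = 2.44446 × 10^11 m
rₐ = 10.91 AU = 1.63214 × 10^12 m
(a) a = (rₚ + rₐ)/2 = 9.38291 × 10^11 m ≈ 6.272 AU
(b) e = (rₐ − rₚ)/(rₐ + rₚ) = (1.38769 × 10^12) / (1.87658 × 10^12) = 0.739477

Final answer:
(a) a = 6.272 AU
(b) e = 0.7395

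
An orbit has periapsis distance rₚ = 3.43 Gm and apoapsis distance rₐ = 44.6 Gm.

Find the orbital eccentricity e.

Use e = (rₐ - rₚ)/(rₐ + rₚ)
rₚ = 3.43 Gm = 3.43 × 10^9 m
rₐ = 44.6 Gm = 4.46 × 10^10 m
rₐ − rₚ = 4.117 × 10^10 m
rₐ + rₚ = 4.803 × 10^10 m
e = (rₐ − rₚ)/(rₐ + rₚ) = 0.857173

Final answer: e = 0.8572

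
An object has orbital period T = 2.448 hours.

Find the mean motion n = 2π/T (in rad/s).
T = 2.448 hours = 8812.8 s
n = 2π / 8812.8 s = 0.000712961 rad/s ≈ 0.000713 rad/s

Final answer: n = 0.000713 rad/s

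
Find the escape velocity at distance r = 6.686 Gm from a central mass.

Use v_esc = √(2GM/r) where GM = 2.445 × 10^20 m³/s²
r = 6.686 Gm = 6.686 × 10^9 m
GM = 2.445 × 10^20 m³/s²
2GM/r = 2 × (2.445 × 10^20) / (6.686 × 10^9) = 7.31379 × 10^10 m²/s²
v_esc = √(2GM/r) = 270440 m/s ≈ 270.4 km/s

Final answer: 270.4 km/s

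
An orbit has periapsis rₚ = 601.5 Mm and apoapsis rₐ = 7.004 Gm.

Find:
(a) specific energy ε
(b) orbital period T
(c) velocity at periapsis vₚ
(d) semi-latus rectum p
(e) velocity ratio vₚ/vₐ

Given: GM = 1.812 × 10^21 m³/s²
rₚ = 601.5 Mm = 6.015 × 10^8 m
rₐ = 7.004 Gm = 7.004 × 10^9 m
GM = 1.812 × 10^21 m³/s²
a = (rₚ + rₐ)/2 = 3.80275 × 10^9 m
e = (rₐ − rₚ)/(rₐ + rₚ) = (6.4025 × 10^9) / (7.6055 × 10^9) = 0.841825
(a) 2a = 7.6055 × 10^9 m;  ε = −GM/(2a) = -2.38249 × 10^11 J/kg ≈ -238.2 GJ/kg
(b) a³ = 5.49912 × 10^28 m³;  T = 2π √(a³/GM) = 2π × 5508.93 s = 34613.7 s ≈ 9.615 hours
(c) vₚ² = GM (2/rₚ − 1/a) = 1.812 × 10^21 × (3.32502 × 10^-9 − 2.62968 × 10^-10) = 5.54844 × 10^12 m²/s²;  vₚ = 2.35551 × 10^6 m/s ≈ 2356 km/s
(d) 1 − e² = 0.291331;  p = a(1 − e²) = 3.80275 × 10^9 × 0.291331 = 1.10786 × 10^9 m ≈ 1.108 Gm
(e) vₚ/vₐ = rₐ/rₚ (angular momentum) = (7.004 × 10^9) / (6.015 × 10^8) = 11.6442 ≈ 11.64

Final answer:
(a) specific energy ε = -238.2 GJ/kg
(b) orbital period T = 9.615 hours
(c) velocity at periapsis vₚ = 2356 km/s
(d) semi-latus rectum p = 1.108 Gm
(e) velocity ratio vₚ/vₐ = 11.64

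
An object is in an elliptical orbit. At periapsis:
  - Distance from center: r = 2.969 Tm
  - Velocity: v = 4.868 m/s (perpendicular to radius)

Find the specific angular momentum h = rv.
r = 2.969 Tm = 2.969 × 10^12 m
v = 4.868 m/s
h = rv = 2.969 × 10^12 × 4.868 = 1.44531 × 10^13 m²/s ≈ 1.445 × 10^13 m²/s

Final answer: h = 1.445 × 10^13 m²/s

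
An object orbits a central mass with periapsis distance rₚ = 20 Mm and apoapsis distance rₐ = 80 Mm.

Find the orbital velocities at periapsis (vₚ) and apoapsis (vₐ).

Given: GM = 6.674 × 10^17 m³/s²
rₚ = 20 Mm = 2 × 10^7 m
rₐ = 80 Mm = 8 × 10^7 m
GM = 6.674 × 10^17 m³/s²
a = (rₚ + rₐ)/2 = 5 × 10^7 m
Vis-viva: v² = GM (2/r − 1/a)
vₚ² = 6.674 × 10^17 × (1 × 10^-7 − 2 × 10^-8) = 5.3392 × 10^10 m²/s²
vₚ = 231067 m/s ≈ 231.1 km/s
vₐ² = 6.674 × 10^17 × (2.5 × 10^-8 − 2 × 10^-8) = 3.337 × 10^9 m²/s²
vₐ = 57766.8 m/s ≈ 57.77 km/s

Final answer: vₚ = 231.1 km/s, vₐ = 57.77 km/s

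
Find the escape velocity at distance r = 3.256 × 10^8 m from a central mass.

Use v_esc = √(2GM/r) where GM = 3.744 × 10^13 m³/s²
r = 3.256 × 10^8 m
GM = 3.744 × 10^13 m³/s²
2GM/r = 2 × (3.744 × 10^13) / (3.256 × 10^8) = 229975 m²/s²
v_esc = √(2GM/r) = 479.558 m/s ≈ 479.6 m/s

Final answer: 479.6 m/s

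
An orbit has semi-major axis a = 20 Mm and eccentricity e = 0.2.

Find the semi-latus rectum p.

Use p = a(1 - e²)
a = 20 Mm = 2 × 10^7 m
e = 0.2,  e² = 0.04,  1 − e² = 0.96
p = a(1 − e²) = 2 × 10^7 m × 0.96 = 1.92 × 10^7 m ≈ 19.2 Mm

Final answer: p = 19.2 Mm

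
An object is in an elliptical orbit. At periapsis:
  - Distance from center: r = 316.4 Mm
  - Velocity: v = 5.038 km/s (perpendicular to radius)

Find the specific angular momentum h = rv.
r = 316.4 Mm = 3.164 × 10^8 m
v = 5.038 km/s = 5038 m/s
h = rv = 3.164 × 10^8 × 5038 = 1.59402 × 10^12 m²/s ≈ 1.594 × 10^12 m²/s

Final answer: h = 1.594 × 10^12 m²/s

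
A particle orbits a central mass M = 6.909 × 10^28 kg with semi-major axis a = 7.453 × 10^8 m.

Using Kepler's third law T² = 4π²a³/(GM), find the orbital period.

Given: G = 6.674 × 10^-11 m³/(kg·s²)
M = 6.909 × 10^28 kg
GM = G × M = 6.674 × 10^-11 × 6.909 × 10^28 = 4.61107 × 10^18 m³/s²
a = 7.453 × 10^8 m
a³ = 4.13993 × 10^26 m³
T = 2π √(a³/GM) = 2π √((4.13993 × 10^26) / (4.61107 × 10^18)) = 2π × 9475.37 s
T = 59535.5 s ≈ 16.54 hours

Final answer: 16.54 hours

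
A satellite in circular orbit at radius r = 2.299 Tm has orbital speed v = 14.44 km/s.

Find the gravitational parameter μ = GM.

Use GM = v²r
r = 2.299 Tm = 2.299 × 10^12 m
v = 14.44 km/s = 14440 m/s
v² = 2.08514 × 10^8 m²/s²
GM = v²r = 2.08514 × 10^8 × 2.299 × 10^12 = 4.79373 × 10^20 m³/s²
GM ≈ 4.794 × 10^20 m³/s²

Final answer: GM = 4.794 × 10^20 m³/s²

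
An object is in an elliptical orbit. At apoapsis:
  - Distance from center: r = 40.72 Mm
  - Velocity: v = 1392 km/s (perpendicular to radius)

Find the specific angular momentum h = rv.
r = 40.72 Mm = 4.072 × 10^7 m
v = 1392 km/s = 1.392 × 10^6 m/s
h = rv = 4.072 × 10^7 × 1.392 × 10^6 = 5.66822 × 10^13 m²/s ≈ 5.668 × 10^13 m²/s

Final answer: h = 5.668 × 10^13 m²/s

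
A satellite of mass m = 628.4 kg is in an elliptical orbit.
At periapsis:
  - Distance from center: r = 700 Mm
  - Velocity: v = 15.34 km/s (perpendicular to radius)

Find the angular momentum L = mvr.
r = 700 Mm = 7 × 10^8 m
v = 15.34 km/s = 15340 m/s
vr = 15340 × 7 × 10^8 = 1.0738 × 10^13 m²/s
L = m × vr = 628.4 × 1.0738 × 10^13 = 6.74776 × 10^15 kg·m²/s ≈ 6.748 × 10^15 kg·m²/s

Final answer: L = 6.748 × 10^15 kg·m²/s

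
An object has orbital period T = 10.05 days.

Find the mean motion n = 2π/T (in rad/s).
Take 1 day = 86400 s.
T = 10.05 days = 868320 s
n = 2π / 868320 s = 7.23603 × 10^-6 rad/s ≈ 7.236 × 10^-6 rad/s

Final answer: n = 7.236 × 10^-6 rad/s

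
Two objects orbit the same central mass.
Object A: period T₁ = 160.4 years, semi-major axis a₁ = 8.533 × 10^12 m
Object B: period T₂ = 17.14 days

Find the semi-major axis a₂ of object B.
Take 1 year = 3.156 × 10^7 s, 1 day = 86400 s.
T₁ = 160.4 years = 5.06222 × 10^9 s
T₂ = 17.14 days = 1.4809 × 10^6 s
a₁ = 8.533 × 10^12 m
Kepler's third law: (T₂/T₁)² = (a₂/a₁)³  ⇒  a₂ = a₁ (T₂/T₁)^(2/3)
T₂/T₁ = 0.000292539
(T₂/T₁)^(2/3) = 0.00440679
a₂ = 8.533 × 10^12 m × 0.00440679 = 3.76031 × 10^10 m ≈ 3.76 × 10^10 m

Final answer: a₂ = 3.76 × 10^10 m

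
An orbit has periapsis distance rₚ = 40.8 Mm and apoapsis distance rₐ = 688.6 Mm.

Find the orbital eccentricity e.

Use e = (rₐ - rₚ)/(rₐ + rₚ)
rₚ = 40.8 Mm = 4.08 × 10^7 m
rₐ = 688.6 Mm = 6.886 × 10^8 m
rₐ − rₚ = 6.478 × 10^8 m
rₐ + rₚ = 7.294 × 10^8 m
e = (rₐ − rₚ)/(rₐ + rₚ) = 0.888127

Final answer: e = 0.8881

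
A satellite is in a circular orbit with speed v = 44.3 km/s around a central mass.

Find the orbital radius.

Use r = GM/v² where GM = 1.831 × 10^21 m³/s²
v = 44.3 km/s = 44300 m/s
GM = 1.831 × 10^21 m³/s²
v² = 1.96249 × 10^9 m²/s²
r = GM/v² = (1.831 × 10^21) / (1.96249 × 10^9) = 9.32998 × 10^11 m ≈ 933 Gm

Final answer: 933 Gm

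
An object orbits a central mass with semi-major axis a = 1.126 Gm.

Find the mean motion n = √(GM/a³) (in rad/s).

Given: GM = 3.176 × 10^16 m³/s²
a = 1.126 Gm = 1.126 × 10^9 m
GM = 3.176 × 10^16 m³/s²
a³ = 1.42763 × 10^27 m³
GM/a³ = (3.176 × 10^16) / (1.42763 × 10^27) = 2.22467 × 10^-11 s⁻²
n = √(GM/a³) = 4.71664 × 10^-6 rad/s ≈ 4.717 × 10^-6 rad/s

Final answer: n = 4.717 × 10^-6 rad/s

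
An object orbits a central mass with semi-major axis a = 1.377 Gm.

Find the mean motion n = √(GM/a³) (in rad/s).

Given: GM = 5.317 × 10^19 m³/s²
a = 1.377 Gm = 1.377 × 10^9 m
GM = 5.317 × 10^19 m³/s²
a³ = 2.61097 × 10^27 m³
GM/a³ = (5.317 × 10^19) / (2.61097 × 10^27) = 2.03641 × 10^-8 s⁻²
n = √(GM/a³) = 0.000142703 rad/s ≈ 0.0001427 rad/s

Final answer: n = 0.0001427 rad/s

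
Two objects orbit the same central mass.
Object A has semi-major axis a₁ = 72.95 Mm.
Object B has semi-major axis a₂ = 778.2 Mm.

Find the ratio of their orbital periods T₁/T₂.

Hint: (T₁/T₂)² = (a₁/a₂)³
a₁ = 72.95 Mm = 7.295 × 10^7 m
a₂ = 778.2 Mm = 7.782 × 10^8 m
a₁/a₂ = 0.093742
T₁/T₂ = (a₁/a₂)^(3/2) = (0.093742)^1.5 = 0.0287013

Final answer: T₁/T₂ = 0.0287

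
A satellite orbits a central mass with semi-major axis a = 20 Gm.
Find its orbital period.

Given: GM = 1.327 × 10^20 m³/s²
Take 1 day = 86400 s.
a = 20 Gm = 2 × 10^10 m
GM = 1.327 × 10^20 m³/s²
a³ = 8 × 10^30 m³
T = 2π √(a³/GM) = 2π √((8 × 10^30) / (1.327 × 10^20)) = 2π × 245533 s
T = 1.54273 × 10^6 s ≈ 17.86 days

Final answer: 17.86 days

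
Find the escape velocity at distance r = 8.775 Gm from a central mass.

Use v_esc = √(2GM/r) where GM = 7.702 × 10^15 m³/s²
r = 8.775 Gm = 8.775 × 10^9 m
GM = 7.702 × 10^15 m³/s²
2GM/r = 2 × (7.702 × 10^15) / (8.775 × 10^9) = 1.75544 × 10^6 m²/s²
v_esc = √(2GM/r) = 1324.93 m/s ≈ 1.325 km/s

Final answer: 1.325 km/s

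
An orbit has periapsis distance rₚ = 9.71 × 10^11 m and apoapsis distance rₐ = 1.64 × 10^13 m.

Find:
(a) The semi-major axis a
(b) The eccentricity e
rₚ = 9.71 × 10^11 m
rₐ = 1.64 × 10^13 m
(a) a = (rₚ + rₐ)/2 = 8.6855 × 10^12 m ≈ 8.685 × 10^12 m
(b) e = (rₐ − rₚ)/(rₐ + rₚ) = (1.5429 × 10^13) / (1.7371 × 10^13) = 0.888204

Final answer:
(a) a = 8.685 × 10^12 m
(b) e = 0.8882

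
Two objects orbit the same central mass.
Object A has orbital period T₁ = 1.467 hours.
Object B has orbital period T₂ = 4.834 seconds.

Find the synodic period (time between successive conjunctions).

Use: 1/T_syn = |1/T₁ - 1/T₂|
T₁ = 1.467 hours = 5281.2 s
T₂ = 4.834 seconds
1/T₁ = 0.000189351 s⁻¹
1/T₂ = 0.206868 s⁻¹
|1/T₁ − 1/T₂| = 0.206679 s⁻¹
T_syn = 1 / |1/T₁ − 1/T₂| = 4.83843 s ≈ 4.838 seconds

Final answer: T_syn = 4.838 seconds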